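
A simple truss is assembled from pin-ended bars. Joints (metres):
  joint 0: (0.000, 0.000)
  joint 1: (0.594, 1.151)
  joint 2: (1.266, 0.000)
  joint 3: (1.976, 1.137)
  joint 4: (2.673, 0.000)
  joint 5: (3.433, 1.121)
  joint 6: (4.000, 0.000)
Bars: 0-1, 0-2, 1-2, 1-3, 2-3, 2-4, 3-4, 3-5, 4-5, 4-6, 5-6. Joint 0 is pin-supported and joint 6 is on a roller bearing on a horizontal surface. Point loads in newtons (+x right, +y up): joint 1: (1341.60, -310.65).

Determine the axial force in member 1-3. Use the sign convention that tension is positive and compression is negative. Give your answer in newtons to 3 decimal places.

N=7 nodes, M=11 members, R=3 reactions → 2N=14, M+R=14
member 0 (0-1): L=1.2952, (cx,cy)=(0.4586,0.8886)
member 1 (0-2): L=1.2660, (cx,cy)=(1.0000,0.0000)
member 2 (1-2): L=1.3328, (cx,cy)=(0.5042,-0.8636)
member 3 (1-3): L=1.3821, (cx,cy)=(0.9999,-0.0101)
member 4 (2-3): L=1.3405, (cx,cy)=(0.5297,0.8482)
member 5 (2-4): L=1.4070, (cx,cy)=(1.0000,0.0000)
member 6 (3-4): L=1.3336, (cx,cy)=(0.5226,-0.8526)
member 7 (3-5): L=1.4571, (cx,cy)=(0.9999,-0.0110)
member 8 (4-5): L=1.3543, (cx,cy)=(0.5612,0.8277)
member 9 (4-6): L=1.3270, (cx,cy)=(1.0000,0.0000)
member 10 (5-6): L=1.2562, (cx,cy)=(0.4513,-0.8923)
solve A·x = −loads:
  F[0-1] = +136.7559 N (tension)
  F[0-2] = +1278.8832 N (tension)
  F[1-2] = -488.3296 N (compression)
  F[1-3] = -1032.7216 N (compression)
  F[2-3] = +497.1845 N (tension)
  F[2-4] = +769.3281 N (tension)
  F[3-4] = -500.3769 N (compression)
  F[3-5] = -507.8456 N (compression)
  F[4-5] = +515.3993 N (tension)
  F[4-6] = +218.5944 N (tension)
  F[5-6] = -484.3144 N (compression)
  Rx@0 = -1341.6000 N
  Ry@0 = -121.5269 N
  Ry@6 = +432.1769 N

-1032.722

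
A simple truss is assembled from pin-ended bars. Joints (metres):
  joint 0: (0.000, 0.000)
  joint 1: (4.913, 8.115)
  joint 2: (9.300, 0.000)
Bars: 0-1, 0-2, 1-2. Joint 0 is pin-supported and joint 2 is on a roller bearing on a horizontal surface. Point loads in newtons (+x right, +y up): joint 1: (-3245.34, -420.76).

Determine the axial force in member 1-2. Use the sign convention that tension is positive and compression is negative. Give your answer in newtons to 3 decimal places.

2966.456

N=3 nodes, M=3 members, R=3 reactions → 2N=6, M+R=6
member 0 (0-1): L=9.4863, (cx,cy)=(0.5179,0.8554)
member 1 (0-2): L=9.3000, (cx,cy)=(1.0000,0.0000)
member 2 (1-2): L=9.2249, (cx,cy)=(0.4756,-0.8797)
solve A·x = −loads:
  F[0-1] = -3542.3904 N (compression)
  F[0-2] = -1410.7284 N (compression)
  F[1-2] = +2966.4564 N (tension)
  Rx@0 = +3245.3400 N
  Ry@0 = +3030.3020 N
  Ry@2 = -2609.5420 N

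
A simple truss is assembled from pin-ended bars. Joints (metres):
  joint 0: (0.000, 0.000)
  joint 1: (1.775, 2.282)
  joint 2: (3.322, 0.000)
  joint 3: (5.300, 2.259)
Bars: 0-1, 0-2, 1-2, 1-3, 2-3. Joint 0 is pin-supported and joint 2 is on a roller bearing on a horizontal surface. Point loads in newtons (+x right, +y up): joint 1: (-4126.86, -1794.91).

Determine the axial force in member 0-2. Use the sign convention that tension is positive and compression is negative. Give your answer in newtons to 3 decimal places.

-1271.656

N=4 nodes, M=5 members, R=3 reactions → 2N=8, M+R=8
member 0 (0-1): L=2.8910, (cx,cy)=(0.6140,0.7893)
member 1 (0-2): L=3.3220, (cx,cy)=(1.0000,0.0000)
member 2 (1-2): L=2.7569, (cx,cy)=(0.5611,-0.8277)
member 3 (1-3): L=3.5251, (cx,cy)=(1.0000,-0.0065)
member 4 (2-3): L=3.0026, (cx,cy)=(0.6588,0.7523)
solve A·x = −loads:
  F[0-1] = -4650.4376 N (compression)
  F[0-2] = -1271.6561 N (compression)
  F[1-2] = +2266.2463 N (tension)
  F[1-3] = -0.0000 N (tension)
  F[2-3] = +0.0000 N (tension)
  Rx@0 = +4126.8600 N
  Ry@0 = +3670.7466 N
  Ry@2 = -1875.8366 N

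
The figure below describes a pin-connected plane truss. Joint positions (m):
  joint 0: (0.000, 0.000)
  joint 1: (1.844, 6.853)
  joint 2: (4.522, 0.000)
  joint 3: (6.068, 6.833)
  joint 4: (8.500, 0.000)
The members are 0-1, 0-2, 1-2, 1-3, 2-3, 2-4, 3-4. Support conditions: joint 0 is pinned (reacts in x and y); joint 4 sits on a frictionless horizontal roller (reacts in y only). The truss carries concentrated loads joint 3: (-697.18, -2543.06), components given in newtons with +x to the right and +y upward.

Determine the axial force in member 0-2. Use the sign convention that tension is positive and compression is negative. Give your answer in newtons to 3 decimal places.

N=5 nodes, M=7 members, R=3 reactions → 2N=10, M+R=10
member 0 (0-1): L=7.0968, (cx,cy)=(0.2598,0.9657)
member 1 (0-2): L=4.5220, (cx,cy)=(1.0000,0.0000)
member 2 (1-2): L=7.3577, (cx,cy)=(0.3640,-0.9314)
member 3 (1-3): L=4.2240, (cx,cy)=(1.0000,-0.0047)
member 4 (2-3): L=7.0057, (cx,cy)=(0.2207,0.9753)
member 5 (2-4): L=3.9780, (cx,cy)=(1.0000,0.0000)
member 6 (3-4): L=7.2529, (cx,cy)=(0.3353,-0.9421)
solve A·x = −loads:
  F[0-1] = -1333.8805 N (compression)
  F[0-2] = -350.5884 N (compression)
  F[1-2] = +1387.2495 N (tension)
  F[1-3] = -851.5238 N (compression)
  F[2-3] = -1324.7561 N (compression)
  F[2-4] = +446.6776 N (tension)
  F[3-4] = -1332.1161 N (compression)
  Rx@0 = +697.1800 N
  Ry@0 = +1288.0650 N
  Ry@4 = +1254.9950 N

-350.588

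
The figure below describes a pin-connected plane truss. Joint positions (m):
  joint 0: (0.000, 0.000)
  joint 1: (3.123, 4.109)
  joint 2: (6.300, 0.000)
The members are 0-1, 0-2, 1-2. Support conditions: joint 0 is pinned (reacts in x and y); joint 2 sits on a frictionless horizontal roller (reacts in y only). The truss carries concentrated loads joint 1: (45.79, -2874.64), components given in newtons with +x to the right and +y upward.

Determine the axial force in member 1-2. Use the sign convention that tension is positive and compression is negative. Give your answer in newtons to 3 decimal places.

N=3 nodes, M=3 members, R=3 reactions → 2N=6, M+R=6
member 0 (0-1): L=5.1611, (cx,cy)=(0.6051,0.7961)
member 1 (0-2): L=6.3000, (cx,cy)=(1.0000,0.0000)
member 2 (1-2): L=5.1940, (cx,cy)=(0.6117,-0.7911)
solve A·x = −loads:
  F[0-1] = -1783.3066 N (compression)
  F[0-2] = +1124.8740 N (tension)
  F[1-2] = -1839.0146 N (compression)
  Rx@0 = -45.7900 N
  Ry@0 = +1419.7746 N
  Ry@2 = +1454.8654 N

-1839.015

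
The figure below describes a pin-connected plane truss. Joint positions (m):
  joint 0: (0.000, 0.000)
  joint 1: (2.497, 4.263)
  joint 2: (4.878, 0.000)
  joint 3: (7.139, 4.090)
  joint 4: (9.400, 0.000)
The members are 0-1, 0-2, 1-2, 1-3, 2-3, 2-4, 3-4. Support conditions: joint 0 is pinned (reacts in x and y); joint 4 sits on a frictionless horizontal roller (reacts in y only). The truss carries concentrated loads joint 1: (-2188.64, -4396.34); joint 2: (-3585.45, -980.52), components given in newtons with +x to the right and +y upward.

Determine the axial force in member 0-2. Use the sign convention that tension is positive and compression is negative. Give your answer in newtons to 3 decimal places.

-3025.359

N=5 nodes, M=7 members, R=3 reactions → 2N=10, M+R=10
member 0 (0-1): L=4.9405, (cx,cy)=(0.5054,0.8629)
member 1 (0-2): L=4.8780, (cx,cy)=(1.0000,0.0000)
member 2 (1-2): L=4.8829, (cx,cy)=(0.4876,-0.8731)
member 3 (1-3): L=4.6452, (cx,cy)=(0.9993,-0.0372)
member 4 (2-3): L=4.6734, (cx,cy)=(0.4838,0.8752)
member 5 (2-4): L=4.5220, (cx,cy)=(1.0000,0.0000)
member 6 (3-4): L=4.6734, (cx,cy)=(0.4838,-0.8752)
solve A·x = −loads:
  F[0-1] = -5438.5287 N (compression)
  F[0-2] = -3025.3587 N (compression)
  F[1-2] = +371.1648 N (tension)
  F[1-3] = -741.5947 N (compression)
  F[2-3] = +750.1052 N (tension)
  F[2-4] = +378.1741 N (tension)
  F[3-4] = -781.6633 N (compression)
  Rx@0 = +5774.0900 N
  Ry@0 = +4692.7680 N
  Ry@4 = +684.0920 N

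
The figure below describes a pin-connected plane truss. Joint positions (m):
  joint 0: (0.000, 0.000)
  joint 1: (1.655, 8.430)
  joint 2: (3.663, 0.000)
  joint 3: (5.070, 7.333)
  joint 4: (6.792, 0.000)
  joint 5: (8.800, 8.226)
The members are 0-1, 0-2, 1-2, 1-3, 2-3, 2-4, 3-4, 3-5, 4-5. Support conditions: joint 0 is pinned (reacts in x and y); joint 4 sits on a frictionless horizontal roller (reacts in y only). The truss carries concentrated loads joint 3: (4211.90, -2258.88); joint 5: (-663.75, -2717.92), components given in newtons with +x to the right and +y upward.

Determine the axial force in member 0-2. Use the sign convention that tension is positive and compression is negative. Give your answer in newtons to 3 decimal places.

N=6 nodes, M=9 members, R=3 reactions → 2N=12, M+R=12
member 0 (0-1): L=8.5909, (cx,cy)=(0.1926,0.9813)
member 1 (0-2): L=3.6630, (cx,cy)=(1.0000,0.0000)
member 2 (1-2): L=8.6659, (cx,cy)=(0.2317,-0.9728)
member 3 (1-3): L=3.5869, (cx,cy)=(0.9521,-0.3058)
member 4 (2-3): L=7.4668, (cx,cy)=(0.1884,0.9821)
member 5 (2-4): L=3.1290, (cx,cy)=(1.0000,0.0000)
member 6 (3-4): L=7.5325, (cx,cy)=(0.2286,-0.9735)
member 7 (3-5): L=3.8354, (cx,cy)=(0.9725,0.2328)
member 8 (4-5): L=8.4675, (cx,cy)=(0.2371,0.9715)
solve A·x = −loads:
  F[0-1] = +4050.1960 N (tension)
  F[0-2] = +2767.8990 N (tension)
  F[1-2] = -4703.0307 N (compression)
  F[1-3] = +1964.1232 N (tension)
  F[2-3] = +4658.4864 N (tension)
  F[2-4] = +800.3181 N (tension)
  F[3-4] = -6402.8444 N (compression)
  F[3-5] = -0.3218 N (compression)
  F[4-5] = -2797.6473 N (compression)
  Rx@0 = -3548.1500 N
  Ry@0 = -3974.3297 N
  Ry@4 = +8951.1297 N

2767.899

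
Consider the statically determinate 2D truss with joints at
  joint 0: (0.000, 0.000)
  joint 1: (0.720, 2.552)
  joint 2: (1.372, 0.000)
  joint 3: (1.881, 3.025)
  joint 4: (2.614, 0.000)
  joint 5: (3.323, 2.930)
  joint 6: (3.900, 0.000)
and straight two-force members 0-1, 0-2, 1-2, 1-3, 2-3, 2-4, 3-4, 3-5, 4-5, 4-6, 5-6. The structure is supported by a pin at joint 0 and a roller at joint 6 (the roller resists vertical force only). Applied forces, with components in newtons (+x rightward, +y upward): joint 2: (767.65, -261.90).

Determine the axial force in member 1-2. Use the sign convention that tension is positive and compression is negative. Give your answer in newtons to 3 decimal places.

140.458

N=7 nodes, M=11 members, R=3 reactions → 2N=14, M+R=14
member 0 (0-1): L=2.6516, (cx,cy)=(0.2715,0.9624)
member 1 (0-2): L=1.3720, (cx,cy)=(1.0000,0.0000)
member 2 (1-2): L=2.6340, (cx,cy)=(0.2475,-0.9689)
member 3 (1-3): L=1.2537, (cx,cy)=(0.9261,0.3773)
member 4 (2-3): L=3.0675, (cx,cy)=(0.1659,0.9861)
member 5 (2-4): L=1.2420, (cx,cy)=(1.0000,0.0000)
member 6 (3-4): L=3.1125, (cx,cy)=(0.2355,-0.9719)
member 7 (3-5): L=1.4451, (cx,cy)=(0.9978,-0.0657)
member 8 (4-5): L=3.0146, (cx,cy)=(0.2352,0.9719)
member 9 (4-6): L=1.2860, (cx,cy)=(1.0000,0.0000)
member 10 (5-6): L=2.9863, (cx,cy)=(0.1932,-0.9812)
solve A·x = −loads:
  F[0-1] = -176.3921 N (compression)
  F[0-2] = +815.5461 N (tension)
  F[1-2] = +140.4581 N (tension)
  F[1-3] = -89.2614 N (compression)
  F[2-3] = +127.5818 N (tension)
  F[2-4] = +61.4945 N (tension)
  F[3-4] = -92.1032 N (compression)
  F[3-5] = -39.8905 N (compression)
  F[4-5] = +92.0961 N (tension)
  F[4-6] = +18.1440 N (tension)
  F[5-6] = -93.9046 N (compression)
  Rx@0 = -767.6500 N
  Ry@0 = +169.7649 N
  Ry@6 = +92.1351 N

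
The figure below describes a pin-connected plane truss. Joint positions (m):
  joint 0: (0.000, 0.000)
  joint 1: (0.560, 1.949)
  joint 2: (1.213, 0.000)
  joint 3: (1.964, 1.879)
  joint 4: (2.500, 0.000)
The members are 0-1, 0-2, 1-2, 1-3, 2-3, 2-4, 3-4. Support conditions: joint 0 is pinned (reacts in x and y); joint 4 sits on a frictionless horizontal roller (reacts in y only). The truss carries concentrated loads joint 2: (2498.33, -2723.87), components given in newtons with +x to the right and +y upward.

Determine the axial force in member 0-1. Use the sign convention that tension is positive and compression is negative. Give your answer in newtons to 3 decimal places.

-1458.983

N=5 nodes, M=7 members, R=3 reactions → 2N=10, M+R=10
member 0 (0-1): L=2.0279, (cx,cy)=(0.2762,0.9611)
member 1 (0-2): L=1.2130, (cx,cy)=(1.0000,0.0000)
member 2 (1-2): L=2.0555, (cx,cy)=(0.3177,-0.9482)
member 3 (1-3): L=1.4057, (cx,cy)=(0.9988,-0.0498)
member 4 (2-3): L=2.0235, (cx,cy)=(0.3711,0.9286)
member 5 (2-4): L=1.2870, (cx,cy)=(1.0000,0.0000)
member 6 (3-4): L=1.9540, (cx,cy)=(0.2743,-0.9616)
solve A·x = −loads:
  F[0-1] = -1458.9830 N (compression)
  F[0-2] = +2901.2336 N (tension)
  F[1-2] = +1525.5280 N (tension)
  F[1-3] = -888.6463 N (compression)
  F[2-3] = +1375.6192 N (tension)
  F[2-4] = +377.0033 N (tension)
  F[3-4] = -1374.3418 N (compression)
  Rx@0 = -2498.3300 N
  Ry@0 = +1402.2483 N
  Ry@4 = +1321.6217 N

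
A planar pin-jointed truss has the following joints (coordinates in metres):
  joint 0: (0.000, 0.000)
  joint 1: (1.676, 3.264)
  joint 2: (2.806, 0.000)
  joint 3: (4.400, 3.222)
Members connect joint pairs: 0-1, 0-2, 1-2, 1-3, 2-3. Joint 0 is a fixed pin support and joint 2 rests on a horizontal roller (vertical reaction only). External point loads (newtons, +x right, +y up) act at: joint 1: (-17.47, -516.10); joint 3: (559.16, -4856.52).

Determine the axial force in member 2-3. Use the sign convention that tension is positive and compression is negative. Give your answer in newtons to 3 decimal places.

N=4 nodes, M=5 members, R=3 reactions → 2N=8, M+R=8
member 0 (0-1): L=3.6692, (cx,cy)=(0.4568,0.8896)
member 1 (0-2): L=2.8060, (cx,cy)=(1.0000,0.0000)
member 2 (1-2): L=3.4541, (cx,cy)=(0.3272,-0.9450)
member 3 (1-3): L=2.7243, (cx,cy)=(0.9999,-0.0154)
member 4 (2-3): L=3.5947, (cx,cy)=(0.4434,0.8963)
solve A·x = −loads:
  F[0-1] = +3566.5567 N (tension)
  F[0-2] = -1087.4466 N (compression)
  F[1-2] = -3951.6022 N (compression)
  F[1-3] = +2939.7240 N (tension)
  F[2-3] = -5367.7798 N (compression)
  Rx@0 = -541.6900 N
  Ry@0 = -3172.7339 N
  Ry@2 = +8545.3539 N

-5367.780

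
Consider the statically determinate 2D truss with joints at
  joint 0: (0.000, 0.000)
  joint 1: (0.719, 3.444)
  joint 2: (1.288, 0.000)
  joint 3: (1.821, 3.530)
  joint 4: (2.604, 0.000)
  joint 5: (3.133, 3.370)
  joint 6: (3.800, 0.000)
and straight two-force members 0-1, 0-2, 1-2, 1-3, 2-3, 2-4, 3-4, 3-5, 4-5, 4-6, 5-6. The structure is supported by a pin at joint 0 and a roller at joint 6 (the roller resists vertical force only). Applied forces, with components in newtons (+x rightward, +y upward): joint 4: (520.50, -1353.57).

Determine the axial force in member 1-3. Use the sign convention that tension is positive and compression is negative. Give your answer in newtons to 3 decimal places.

N=7 nodes, M=11 members, R=3 reactions → 2N=14, M+R=14
member 0 (0-1): L=3.5183, (cx,cy)=(0.2044,0.9789)
member 1 (0-2): L=1.2880, (cx,cy)=(1.0000,0.0000)
member 2 (1-2): L=3.4907, (cx,cy)=(0.1630,-0.9866)
member 3 (1-3): L=1.1054, (cx,cy)=(0.9970,0.0778)
member 4 (2-3): L=3.5700, (cx,cy)=(0.1493,0.9888)
member 5 (2-4): L=1.3160, (cx,cy)=(1.0000,0.0000)
member 6 (3-4): L=3.6158, (cx,cy)=(0.2165,-0.9763)
member 7 (3-5): L=1.3217, (cx,cy)=(0.9926,-0.1211)
member 8 (4-5): L=3.4113, (cx,cy)=(0.1551,0.9879)
member 9 (4-6): L=1.1960, (cx,cy)=(1.0000,0.0000)
member 10 (5-6): L=3.4354, (cx,cy)=(0.1942,-0.9810)
solve A·x = −loads:
  F[0-1] = -435.2032 N (compression)
  F[0-2] = +609.4394 N (tension)
  F[1-2] = +419.3517 N (tension)
  F[1-3] = -157.7741 N (compression)
  F[2-3] = -418.4328 N (compression)
  F[2-4] = +740.2675 N (tension)
  F[3-4] = +476.7206 N (tension)
  F[3-5] = -325.3943 N (compression)
  F[4-5] = +899.0371 N (tension)
  F[4-6] = +183.5837 N (tension)
  F[5-6] = -945.5448 N (compression)
  Rx@0 = -520.5000 N
  Ry@0 = +426.0183 N
  Ry@6 = +927.5517 N

-157.774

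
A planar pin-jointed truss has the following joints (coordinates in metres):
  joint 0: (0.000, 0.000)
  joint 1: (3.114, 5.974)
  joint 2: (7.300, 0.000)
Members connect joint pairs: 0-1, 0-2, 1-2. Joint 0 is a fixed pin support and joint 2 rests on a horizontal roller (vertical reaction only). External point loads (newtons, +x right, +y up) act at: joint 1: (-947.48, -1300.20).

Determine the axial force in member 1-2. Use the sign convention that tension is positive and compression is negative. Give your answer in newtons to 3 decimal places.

N=3 nodes, M=3 members, R=3 reactions → 2N=6, M+R=6
member 0 (0-1): L=6.7369, (cx,cy)=(0.4622,0.8868)
member 1 (0-2): L=7.3000, (cx,cy)=(1.0000,0.0000)
member 2 (1-2): L=7.2946, (cx,cy)=(0.5738,-0.8190)
solve A·x = −loads:
  F[0-1] = -1715.1696 N (compression)
  F[0-2] = -154.6752 N (compression)
  F[1-2] = +269.5400 N (tension)
  Rx@0 = +947.4800 N
  Ry@0 = +1520.9428 N
  Ry@2 = -220.7428 N

269.540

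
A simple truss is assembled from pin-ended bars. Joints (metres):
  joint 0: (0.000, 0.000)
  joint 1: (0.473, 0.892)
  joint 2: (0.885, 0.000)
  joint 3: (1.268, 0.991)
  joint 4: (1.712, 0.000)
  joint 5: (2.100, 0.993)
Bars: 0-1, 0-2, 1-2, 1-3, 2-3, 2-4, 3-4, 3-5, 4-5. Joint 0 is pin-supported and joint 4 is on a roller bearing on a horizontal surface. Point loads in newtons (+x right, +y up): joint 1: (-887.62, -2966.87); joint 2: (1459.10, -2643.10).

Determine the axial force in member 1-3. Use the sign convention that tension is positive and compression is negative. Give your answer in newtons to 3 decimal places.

N=6 nodes, M=9 members, R=3 reactions → 2N=12, M+R=12
member 0 (0-1): L=1.0096, (cx,cy)=(0.4685,0.8835)
member 1 (0-2): L=0.8850, (cx,cy)=(1.0000,0.0000)
member 2 (1-2): L=0.9826, (cx,cy)=(0.4193,-0.9078)
member 3 (1-3): L=0.8011, (cx,cy)=(0.9923,0.1236)
member 4 (2-3): L=1.0624, (cx,cy)=(0.3605,0.9328)
member 5 (2-4): L=0.8270, (cx,cy)=(1.0000,0.0000)
member 6 (3-4): L=1.0859, (cx,cy)=(0.4089,-0.9126)
member 7 (3-5): L=0.8320, (cx,cy)=(1.0000,0.0024)
member 8 (4-5): L=1.0661, (cx,cy)=(0.3639,0.9314)
solve A·x = −loads:
  F[0-1] = -4399.0187 N (compression)
  F[0-2] = +2632.3288 N (tension)
  F[1-2] = +805.6301 N (tension)
  F[1-3] = -1522.7136 N (compression)
  F[2-3] = +2049.5220 N (tension)
  F[2-4] = +772.2056 N (tension)
  F[3-4] = -1888.6299 N (compression)
  F[3-5] = +0.0000 N (tension)
  F[4-5] = +0.0000 N (tension)
  Rx@0 = -571.4800 N
  Ry@0 = +3886.4210 N
  Ry@4 = +1723.5490 N

-1522.714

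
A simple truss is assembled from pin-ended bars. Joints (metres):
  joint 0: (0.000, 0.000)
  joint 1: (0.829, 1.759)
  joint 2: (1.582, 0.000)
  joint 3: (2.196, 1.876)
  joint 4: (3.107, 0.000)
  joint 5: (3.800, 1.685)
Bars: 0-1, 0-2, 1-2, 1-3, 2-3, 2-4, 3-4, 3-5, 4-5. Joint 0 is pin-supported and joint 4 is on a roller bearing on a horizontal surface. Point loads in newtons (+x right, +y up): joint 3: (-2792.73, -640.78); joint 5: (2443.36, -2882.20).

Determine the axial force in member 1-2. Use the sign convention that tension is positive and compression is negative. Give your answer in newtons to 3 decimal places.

N=6 nodes, M=9 members, R=3 reactions → 2N=12, M+R=12
member 0 (0-1): L=1.9446, (cx,cy)=(0.4263,0.9046)
member 1 (0-2): L=1.5820, (cx,cy)=(1.0000,0.0000)
member 2 (1-2): L=1.9134, (cx,cy)=(0.3935,-0.9193)
member 3 (1-3): L=1.3720, (cx,cy)=(0.9964,0.0853)
member 4 (2-3): L=1.9739, (cx,cy)=(0.3111,0.9504)
member 5 (2-4): L=1.5250, (cx,cy)=(1.0000,0.0000)
member 6 (3-4): L=2.0855, (cx,cy)=(0.4368,-0.8995)
member 7 (3-5): L=1.6153, (cx,cy)=(0.9930,-0.1182)
member 8 (4-5): L=1.8219, (cx,cy)=(0.3804,0.9248)
solve A·x = −loads:
  F[0-1] = +103.7228 N (tension)
  F[0-2] = -393.5888 N (compression)
  F[1-2] = -94.4819 N (compression)
  F[1-3] = +81.6989 N (tension)
  F[2-3] = +91.3917 N (tension)
  F[2-4] = -459.1992 N (compression)
  F[3-4] = -1274.5675 N (compression)
  F[3-5] = +3483.7632 N (tension)
  F[4-5] = -2671.0357 N (compression)
  Rx@0 = +349.3700 N
  Ry@0 = -93.8250 N
  Ry@4 = +3616.8050 N

-94.482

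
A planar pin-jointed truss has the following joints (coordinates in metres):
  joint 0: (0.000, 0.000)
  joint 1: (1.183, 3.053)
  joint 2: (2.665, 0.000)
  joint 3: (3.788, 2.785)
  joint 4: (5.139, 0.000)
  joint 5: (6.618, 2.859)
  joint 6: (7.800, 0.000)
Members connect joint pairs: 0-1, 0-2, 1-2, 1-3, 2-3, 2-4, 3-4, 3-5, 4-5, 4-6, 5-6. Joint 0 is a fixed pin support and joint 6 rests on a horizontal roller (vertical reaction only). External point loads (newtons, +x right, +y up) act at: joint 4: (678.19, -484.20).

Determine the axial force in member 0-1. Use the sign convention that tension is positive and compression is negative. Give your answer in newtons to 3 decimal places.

N=7 nodes, M=11 members, R=3 reactions → 2N=14, M+R=14
member 0 (0-1): L=3.2742, (cx,cy)=(0.3613,0.9324)
member 1 (0-2): L=2.6650, (cx,cy)=(1.0000,0.0000)
member 2 (1-2): L=3.3937, (cx,cy)=(0.4367,-0.8996)
member 3 (1-3): L=2.6187, (cx,cy)=(0.9947,-0.1023)
member 4 (2-3): L=3.0029, (cx,cy)=(0.3740,0.9274)
member 5 (2-4): L=2.4740, (cx,cy)=(1.0000,0.0000)
member 6 (3-4): L=3.0954, (cx,cy)=(0.4365,-0.8997)
member 7 (3-5): L=2.8310, (cx,cy)=(0.9997,0.0261)
member 8 (4-5): L=3.2189, (cx,cy)=(0.4595,0.8882)
member 9 (4-6): L=2.6610, (cx,cy)=(1.0000,0.0000)
member 10 (5-6): L=3.0937, (cx,cy)=(0.3821,-0.9241)
solve A·x = −loads:
  F[0-1] = -177.1543 N (compression)
  F[0-2] = +742.1978 N (tension)
  F[1-2] = +200.9769 N (tension)
  F[1-3] = -152.5740 N (compression)
  F[2-3] = -194.9463 N (compression)
  F[2-4] = +902.8676 N (tension)
  F[3-4] = +174.8491 N (tension)
  F[3-5] = -301.0944 N (compression)
  F[4-5] = +368.0330 N (tension)
  F[4-6] = +131.8901 N (tension)
  F[5-6] = -345.2021 N (compression)
  Rx@0 = -678.1900 N
  Ry@0 = +165.1867 N
  Ry@6 = +319.0133 N

-177.154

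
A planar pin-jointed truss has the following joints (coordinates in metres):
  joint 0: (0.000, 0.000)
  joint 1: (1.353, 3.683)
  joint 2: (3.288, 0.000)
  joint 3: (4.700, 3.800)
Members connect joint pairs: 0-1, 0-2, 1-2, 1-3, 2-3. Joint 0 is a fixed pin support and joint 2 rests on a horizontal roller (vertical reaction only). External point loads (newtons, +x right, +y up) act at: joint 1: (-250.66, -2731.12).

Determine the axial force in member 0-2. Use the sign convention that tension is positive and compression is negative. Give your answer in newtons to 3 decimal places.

442.940

N=4 nodes, M=5 members, R=3 reactions → 2N=8, M+R=8
member 0 (0-1): L=3.9237, (cx,cy)=(0.3448,0.9387)
member 1 (0-2): L=3.2880, (cx,cy)=(1.0000,0.0000)
member 2 (1-2): L=4.1604, (cx,cy)=(0.4651,-0.8853)
member 3 (1-3): L=3.3490, (cx,cy)=(0.9994,0.0349)
member 4 (2-3): L=4.0539, (cx,cy)=(0.3483,0.9374)
solve A·x = −loads:
  F[0-1] = -2011.4177 N (compression)
  F[0-2] = +442.9396 N (tension)
  F[1-2] = -952.3486 N (compression)
  F[1-3] = +0.0000 N (tension)
  F[2-3] = +0.0000 N (tension)
  Rx@0 = +250.6600 N
  Ry@0 = +1888.0468 N
  Ry@2 = +843.0732 N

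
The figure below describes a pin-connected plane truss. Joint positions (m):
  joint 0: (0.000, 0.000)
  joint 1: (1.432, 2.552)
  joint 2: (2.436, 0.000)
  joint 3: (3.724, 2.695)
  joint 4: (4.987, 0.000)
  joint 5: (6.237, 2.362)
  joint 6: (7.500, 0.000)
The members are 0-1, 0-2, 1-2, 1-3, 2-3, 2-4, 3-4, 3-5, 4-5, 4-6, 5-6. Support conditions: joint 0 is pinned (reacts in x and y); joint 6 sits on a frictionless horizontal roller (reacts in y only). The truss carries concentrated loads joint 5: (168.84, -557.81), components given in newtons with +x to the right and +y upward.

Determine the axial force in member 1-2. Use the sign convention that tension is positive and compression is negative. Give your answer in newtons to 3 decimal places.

41.257

N=7 nodes, M=11 members, R=3 reactions → 2N=14, M+R=14
member 0 (0-1): L=2.9263, (cx,cy)=(0.4894,0.8721)
member 1 (0-2): L=2.4360, (cx,cy)=(1.0000,0.0000)
member 2 (1-2): L=2.7424, (cx,cy)=(0.3661,-0.9306)
member 3 (1-3): L=2.2965, (cx,cy)=(0.9981,0.0623)
member 4 (2-3): L=2.9870, (cx,cy)=(0.4312,0.9023)
member 5 (2-4): L=2.5510, (cx,cy)=(1.0000,0.0000)
member 6 (3-4): L=2.9763, (cx,cy)=(0.4244,-0.9055)
member 7 (3-5): L=2.5350, (cx,cy)=(0.9913,-0.1314)
member 8 (4-5): L=2.6724, (cx,cy)=(0.4678,0.8839)
member 9 (4-6): L=2.5130, (cx,cy)=(1.0000,0.0000)
member 10 (5-6): L=2.6785, (cx,cy)=(0.4715,-0.8818)
solve A·x = −loads:
  F[0-1] = -46.7406 N (compression)
  F[0-2] = +191.7126 N (tension)
  F[1-2] = +41.2567 N (tension)
  F[1-3] = -38.0507 N (compression)
  F[2-3] = -42.5517 N (compression)
  F[2-4] = +225.1655 N (tension)
  F[3-4] = +56.7852 N (tension)
  F[3-5] = -81.1257 N (compression)
  F[4-5] = -58.1752 N (compression)
  F[4-6] = +276.4741 N (tension)
  F[5-6] = -586.3247 N (compression)
  Rx@0 = -168.8400 N
  Ry@0 = +40.7619 N
  Ry@6 = +517.0481 N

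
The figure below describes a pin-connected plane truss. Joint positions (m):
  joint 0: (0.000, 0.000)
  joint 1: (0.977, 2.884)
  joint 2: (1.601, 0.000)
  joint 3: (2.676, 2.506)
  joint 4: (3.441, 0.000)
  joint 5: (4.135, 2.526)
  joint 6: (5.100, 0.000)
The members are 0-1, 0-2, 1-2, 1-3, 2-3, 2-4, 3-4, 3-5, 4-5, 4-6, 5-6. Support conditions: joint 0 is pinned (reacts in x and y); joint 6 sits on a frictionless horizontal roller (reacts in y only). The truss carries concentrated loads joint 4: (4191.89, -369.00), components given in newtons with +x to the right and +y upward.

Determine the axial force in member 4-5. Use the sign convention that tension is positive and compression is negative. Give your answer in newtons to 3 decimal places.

260.525

N=7 nodes, M=11 members, R=3 reactions → 2N=14, M+R=14
member 0 (0-1): L=3.0450, (cx,cy)=(0.3209,0.9471)
member 1 (0-2): L=1.6010, (cx,cy)=(1.0000,0.0000)
member 2 (1-2): L=2.9507, (cx,cy)=(0.2115,-0.9774)
member 3 (1-3): L=1.7405, (cx,cy)=(0.9761,-0.2172)
member 4 (2-3): L=2.7268, (cx,cy)=(0.3942,0.9190)
member 5 (2-4): L=1.8400, (cx,cy)=(1.0000,0.0000)
member 6 (3-4): L=2.6202, (cx,cy)=(0.2920,-0.9564)
member 7 (3-5): L=1.4591, (cx,cy)=(0.9999,0.0137)
member 8 (4-5): L=2.6196, (cx,cy)=(0.2649,0.9643)
member 9 (4-6): L=1.6590, (cx,cy)=(1.0000,0.0000)
member 10 (5-6): L=2.7041, (cx,cy)=(0.3569,-0.9342)
solve A·x = −loads:
  F[0-1] = -126.7342 N (compression)
  F[0-2] = +4232.5532 N (tension)
  F[1-2] = +138.7463 N (tension)
  F[1-3] = -71.7159 N (compression)
  F[2-3] = -147.5588 N (compression)
  F[2-4] = +4320.0663 N (tension)
  F[3-4] = +123.1494 N (tension)
  F[3-5] = -164.1472 N (compression)
  F[4-5] = +260.5253 N (tension)
  F[4-6] = +95.1119 N (tension)
  F[5-6] = -266.5156 N (compression)
  Rx@0 = -4191.8900 N
  Ry@0 = +120.0335 N
  Ry@6 = +248.9665 N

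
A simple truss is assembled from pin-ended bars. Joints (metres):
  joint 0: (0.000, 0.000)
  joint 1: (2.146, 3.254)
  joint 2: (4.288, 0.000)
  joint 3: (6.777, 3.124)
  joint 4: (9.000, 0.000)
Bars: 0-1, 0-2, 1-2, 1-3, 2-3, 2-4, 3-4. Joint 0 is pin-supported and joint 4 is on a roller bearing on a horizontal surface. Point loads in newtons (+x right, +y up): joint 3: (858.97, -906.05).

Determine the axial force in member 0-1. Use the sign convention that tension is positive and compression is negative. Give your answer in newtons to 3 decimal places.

89.079

N=5 nodes, M=7 members, R=3 reactions → 2N=10, M+R=10
member 0 (0-1): L=3.8979, (cx,cy)=(0.5505,0.8348)
member 1 (0-2): L=4.2880, (cx,cy)=(1.0000,0.0000)
member 2 (1-2): L=3.8957, (cx,cy)=(0.5498,-0.8353)
member 3 (1-3): L=4.6328, (cx,cy)=(0.9996,-0.0281)
member 4 (2-3): L=3.9943, (cx,cy)=(0.6231,0.7821)
member 5 (2-4): L=4.7120, (cx,cy)=(1.0000,0.0000)
member 6 (3-4): L=3.8342, (cx,cy)=(0.5798,-0.8148)
solve A·x = −loads:
  F[0-1] = +89.0793 N (tension)
  F[0-2] = +809.9274 N (tension)
  F[1-2] = -92.3844 N (compression)
  F[1-3] = +99.8779 N (tension)
  F[2-3] = +98.6639 N (tension)
  F[2-4] = +697.6503 N (tension)
  F[3-4] = -1203.2984 N (compression)
  Rx@0 = -858.9700 N
  Ry@0 = -74.3637 N
  Ry@4 = +980.4137 N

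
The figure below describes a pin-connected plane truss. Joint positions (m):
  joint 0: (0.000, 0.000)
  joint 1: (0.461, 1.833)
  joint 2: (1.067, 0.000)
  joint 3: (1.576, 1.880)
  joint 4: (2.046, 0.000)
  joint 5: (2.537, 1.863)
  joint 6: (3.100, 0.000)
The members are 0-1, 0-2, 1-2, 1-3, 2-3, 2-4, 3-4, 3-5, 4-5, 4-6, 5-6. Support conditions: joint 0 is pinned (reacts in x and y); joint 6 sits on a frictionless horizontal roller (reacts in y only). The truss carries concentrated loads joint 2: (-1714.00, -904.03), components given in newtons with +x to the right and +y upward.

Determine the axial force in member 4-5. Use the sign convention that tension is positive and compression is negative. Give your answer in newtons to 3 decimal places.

N=7 nodes, M=11 members, R=3 reactions → 2N=14, M+R=14
member 0 (0-1): L=1.8901, (cx,cy)=(0.2439,0.9698)
member 1 (0-2): L=1.0670, (cx,cy)=(1.0000,0.0000)
member 2 (1-2): L=1.9306, (cx,cy)=(0.3139,-0.9495)
member 3 (1-3): L=1.1160, (cx,cy)=(0.9991,0.0421)
member 4 (2-3): L=1.9477, (cx,cy)=(0.2613,0.9652)
member 5 (2-4): L=0.9790, (cx,cy)=(1.0000,0.0000)
member 6 (3-4): L=1.9379, (cx,cy)=(0.2425,-0.9701)
member 7 (3-5): L=0.9612, (cx,cy)=(0.9998,-0.0177)
member 8 (4-5): L=1.9266, (cx,cy)=(0.2549,0.9670)
member 9 (4-6): L=1.0540, (cx,cy)=(1.0000,0.0000)
member 10 (5-6): L=1.9462, (cx,cy)=(0.2893,-0.9572)
solve A·x = −loads:
  F[0-1] = -611.3314 N (compression)
  F[0-2] = -1564.8934 N (compression)
  F[1-2] = +609.3178 N (tension)
  F[1-3] = -340.6713 N (compression)
  F[2-3] = +337.2280 N (tension)
  F[2-4] = +252.2393 N (tension)
  F[3-4] = -317.5426 N (compression)
  F[3-5] = -175.2513 N (compression)
  F[4-5] = +318.5810 N (tension)
  F[4-6] = +94.0332 N (tension)
  F[5-6] = -325.0594 N (compression)
  Rx@0 = +1714.0000 N
  Ry@0 = +592.8687 N
  Ry@6 = +311.1613 N

318.581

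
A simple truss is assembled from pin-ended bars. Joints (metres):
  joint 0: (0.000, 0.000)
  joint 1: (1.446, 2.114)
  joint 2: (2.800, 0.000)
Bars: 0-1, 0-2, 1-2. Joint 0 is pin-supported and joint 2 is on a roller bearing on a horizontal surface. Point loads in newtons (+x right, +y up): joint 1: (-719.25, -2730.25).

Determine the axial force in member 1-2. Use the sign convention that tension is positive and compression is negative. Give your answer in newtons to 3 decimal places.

N=3 nodes, M=3 members, R=3 reactions → 2N=6, M+R=6
member 0 (0-1): L=2.5612, (cx,cy)=(0.5646,0.8254)
member 1 (0-2): L=2.8000, (cx,cy)=(1.0000,0.0000)
member 2 (1-2): L=2.5104, (cx,cy)=(0.5393,-0.8421)
solve A·x = −loads:
  F[0-1] = -2257.5007 N (compression)
  F[0-2] = +555.2715 N (tension)
  F[1-2] = -1029.5245 N (compression)
  Rx@0 = +719.2500 N
  Ry@0 = +1863.3046 N
  Ry@2 = +866.9454 N

-1029.525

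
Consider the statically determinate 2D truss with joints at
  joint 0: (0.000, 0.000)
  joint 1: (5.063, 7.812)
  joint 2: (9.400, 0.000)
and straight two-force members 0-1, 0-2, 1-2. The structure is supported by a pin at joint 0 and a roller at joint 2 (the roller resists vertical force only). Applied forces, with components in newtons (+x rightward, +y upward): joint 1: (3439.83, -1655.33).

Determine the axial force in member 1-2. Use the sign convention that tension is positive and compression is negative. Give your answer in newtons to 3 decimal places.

-4289.498

N=3 nodes, M=3 members, R=3 reactions → 2N=6, M+R=6
member 0 (0-1): L=9.3092, (cx,cy)=(0.5439,0.8392)
member 1 (0-2): L=9.4000, (cx,cy)=(1.0000,0.0000)
member 2 (1-2): L=8.9352, (cx,cy)=(0.4854,-0.8743)
solve A·x = −loads:
  F[0-1] = +2496.4892 N (tension)
  F[0-2] = +2082.0638 N (tension)
  F[1-2] = -4289.4981 N (compression)
  Rx@0 = -3439.8300 N
  Ry@0 = -2094.9772 N
  Ry@2 = +3750.3072 N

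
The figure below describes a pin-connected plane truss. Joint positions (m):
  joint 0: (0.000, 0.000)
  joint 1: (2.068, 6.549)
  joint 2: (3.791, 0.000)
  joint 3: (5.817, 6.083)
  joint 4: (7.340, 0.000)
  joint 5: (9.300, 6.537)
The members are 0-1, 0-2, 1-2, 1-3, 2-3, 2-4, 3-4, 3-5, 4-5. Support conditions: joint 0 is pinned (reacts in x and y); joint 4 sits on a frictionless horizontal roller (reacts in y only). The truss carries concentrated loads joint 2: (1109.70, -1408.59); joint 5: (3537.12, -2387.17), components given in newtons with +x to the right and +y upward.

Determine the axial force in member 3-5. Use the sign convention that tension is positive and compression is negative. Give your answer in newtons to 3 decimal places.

4463.281

N=6 nodes, M=9 members, R=3 reactions → 2N=12, M+R=12
member 0 (0-1): L=6.8678, (cx,cy)=(0.3011,0.9536)
member 1 (0-2): L=3.7910, (cx,cy)=(1.0000,0.0000)
member 2 (1-2): L=6.7719, (cx,cy)=(0.2544,-0.9671)
member 3 (1-3): L=3.7779, (cx,cy)=(0.9924,-0.1234)
member 4 (2-3): L=6.4115, (cx,cy)=(0.3160,0.9488)
member 5 (2-4): L=3.5490, (cx,cy)=(1.0000,0.0000)
member 6 (3-4): L=6.2708, (cx,cy)=(0.2429,-0.9701)
member 7 (3-5): L=3.5125, (cx,cy)=(0.9916,0.1293)
member 8 (4-5): L=6.8245, (cx,cy)=(0.2872,0.9579)
solve A·x = −loads:
  F[0-1] = +3257.7295 N (tension)
  F[0-2] = +3665.8609 N (tension)
  F[1-2] = -3451.1891 N (compression)
  F[1-3] = +1873.3696 N (tension)
  F[2-3] = +5002.5229 N (tension)
  F[2-4] = +97.2908 N (tension)
  F[3-4] = -4059.7797 N (compression)
  F[3-5] = +4463.2814 N (tension)
  F[4-5] = -3094.4334 N (compression)
  Rx@0 = -4646.8200 N
  Ry@0 = -3106.5287 N
  Ry@4 = +6902.2887 N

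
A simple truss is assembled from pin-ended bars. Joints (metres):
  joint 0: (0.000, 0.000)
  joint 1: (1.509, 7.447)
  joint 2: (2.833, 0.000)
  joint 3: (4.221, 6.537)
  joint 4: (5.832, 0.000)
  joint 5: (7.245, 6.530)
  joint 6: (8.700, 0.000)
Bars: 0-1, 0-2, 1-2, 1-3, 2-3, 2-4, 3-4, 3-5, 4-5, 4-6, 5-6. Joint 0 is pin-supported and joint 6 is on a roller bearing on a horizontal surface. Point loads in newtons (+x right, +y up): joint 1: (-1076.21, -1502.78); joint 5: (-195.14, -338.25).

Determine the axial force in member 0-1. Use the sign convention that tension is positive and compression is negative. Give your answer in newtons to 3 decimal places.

N=7 nodes, M=11 members, R=3 reactions → 2N=14, M+R=14
member 0 (0-1): L=7.5983, (cx,cy)=(0.1986,0.9801)
member 1 (0-2): L=2.8330, (cx,cy)=(1.0000,0.0000)
member 2 (1-2): L=7.5638, (cx,cy)=(0.1750,-0.9846)
member 3 (1-3): L=2.8606, (cx,cy)=(0.9481,-0.3181)
member 4 (2-3): L=6.6827, (cx,cy)=(0.2077,0.9782)
member 5 (2-4): L=2.9990, (cx,cy)=(1.0000,0.0000)
member 6 (3-4): L=6.7326, (cx,cy)=(0.2393,-0.9709)
member 7 (3-5): L=3.0240, (cx,cy)=(1.0000,-0.0023)
member 8 (4-5): L=6.6811, (cx,cy)=(0.2115,0.9774)
member 9 (4-6): L=2.8680, (cx,cy)=(1.0000,0.0000)
member 10 (5-6): L=6.6901, (cx,cy)=(0.2175,-0.9761)
solve A·x = −loads:
  F[0-1] = -2414.4655 N (compression)
  F[0-2] = -791.8473 N (compression)
  F[1-2] = +716.5181 N (tension)
  F[1-3] = +497.1082 N (tension)
  F[2-3] = -721.1825 N (compression)
  F[2-4] = -516.6353 N (compression)
  F[3-4] = +889.1721 N (tension)
  F[3-5] = +108.7309 N (tension)
  F[4-5] = -883.3221 N (compression)
  F[4-6] = -117.0557 N (compression)
  F[5-6] = +538.2260 N (tension)
  Rx@0 = +1271.3500 N
  Ry@0 = +2366.3730 N
  Ry@6 = -525.3430 N

-2414.466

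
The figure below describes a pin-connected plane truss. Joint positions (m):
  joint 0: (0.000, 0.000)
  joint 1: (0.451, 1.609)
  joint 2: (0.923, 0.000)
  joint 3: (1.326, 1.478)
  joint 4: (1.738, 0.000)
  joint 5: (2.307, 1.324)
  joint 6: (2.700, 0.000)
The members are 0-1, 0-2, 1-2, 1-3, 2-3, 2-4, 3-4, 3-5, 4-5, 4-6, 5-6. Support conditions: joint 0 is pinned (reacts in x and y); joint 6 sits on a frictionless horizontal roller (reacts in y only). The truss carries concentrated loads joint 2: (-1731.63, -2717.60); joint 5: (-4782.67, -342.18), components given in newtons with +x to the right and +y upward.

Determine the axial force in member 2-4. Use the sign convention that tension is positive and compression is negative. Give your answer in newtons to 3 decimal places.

N=7 nodes, M=11 members, R=3 reactions → 2N=14, M+R=14
member 0 (0-1): L=1.6710, (cx,cy)=(0.2699,0.9629)
member 1 (0-2): L=0.9230, (cx,cy)=(1.0000,0.0000)
member 2 (1-2): L=1.6768, (cx,cy)=(0.2815,-0.9596)
member 3 (1-3): L=0.8848, (cx,cy)=(0.9890,-0.1481)
member 4 (2-3): L=1.5320, (cx,cy)=(0.2631,0.9648)
member 5 (2-4): L=0.8150, (cx,cy)=(1.0000,0.0000)
member 6 (3-4): L=1.5343, (cx,cy)=(0.2685,-0.9633)
member 7 (3-5): L=0.9930, (cx,cy)=(0.9879,-0.1551)
member 8 (4-5): L=1.4411, (cx,cy)=(0.3948,0.9187)
member 9 (4-6): L=0.9620, (cx,cy)=(1.0000,0.0000)
member 10 (5-6): L=1.3811, (cx,cy)=(0.2846,-0.9587)
solve A·x = −loads:
  F[0-1] = -4344.9115 N (compression)
  F[0-2] = -5341.6245 N (compression)
  F[1-2] = +4751.6150 N (tension)
  F[1-3] = -2538.1754 N (compression)
  F[2-3] = -1909.1234 N (compression)
  F[2-4] = -1770.2528 N (compression)
  F[3-4] = +2105.0049 N (tension)
  F[3-5] = -3621.4630 N (compression)
  F[4-5] = -2207.0189 N (compression)
  F[4-6] = -333.6016 N (compression)
  F[5-6] = +1172.3554 N (tension)
  Rx@0 = +6514.3000 N
  Ry@0 = +4183.6693 N
  Ry@6 = -1123.8893 N

-1770.253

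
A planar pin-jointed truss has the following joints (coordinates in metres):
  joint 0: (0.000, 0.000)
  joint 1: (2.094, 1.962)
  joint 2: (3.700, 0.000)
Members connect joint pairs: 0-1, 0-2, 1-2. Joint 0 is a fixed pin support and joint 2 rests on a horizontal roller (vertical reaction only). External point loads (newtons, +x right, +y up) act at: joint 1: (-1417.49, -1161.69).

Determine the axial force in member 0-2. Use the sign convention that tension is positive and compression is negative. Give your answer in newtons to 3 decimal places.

-77.107

N=3 nodes, M=3 members, R=3 reactions → 2N=6, M+R=6
member 0 (0-1): L=2.8695, (cx,cy)=(0.7297,0.6837)
member 1 (0-2): L=3.7000, (cx,cy)=(1.0000,0.0000)
member 2 (1-2): L=2.5355, (cx,cy)=(0.6334,-0.7738)
solve A·x = −loads:
  F[0-1] = -1836.8136 N (compression)
  F[0-2] = -77.1069 N (compression)
  F[1-2] = +121.7330 N (tension)
  Rx@0 = +1417.4900 N
  Ry@0 = +1255.8891 N
  Ry@2 = -94.1991 N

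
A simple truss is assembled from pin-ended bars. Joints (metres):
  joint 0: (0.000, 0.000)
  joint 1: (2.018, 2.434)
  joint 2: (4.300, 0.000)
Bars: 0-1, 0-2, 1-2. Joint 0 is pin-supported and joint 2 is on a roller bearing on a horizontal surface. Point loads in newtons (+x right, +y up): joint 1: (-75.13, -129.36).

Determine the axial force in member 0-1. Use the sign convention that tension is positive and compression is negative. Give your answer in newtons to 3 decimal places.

-144.420

N=3 nodes, M=3 members, R=3 reactions → 2N=6, M+R=6
member 0 (0-1): L=3.1618, (cx,cy)=(0.6383,0.7698)
member 1 (0-2): L=4.3000, (cx,cy)=(1.0000,0.0000)
member 2 (1-2): L=3.3364, (cx,cy)=(0.6840,-0.7295)
solve A·x = −loads:
  F[0-1] = -144.4198 N (compression)
  F[0-2] = +17.0464 N (tension)
  F[1-2] = -24.9231 N (compression)
  Rx@0 = +75.1300 N
  Ry@0 = +111.1781 N
  Ry@2 = +18.1819 N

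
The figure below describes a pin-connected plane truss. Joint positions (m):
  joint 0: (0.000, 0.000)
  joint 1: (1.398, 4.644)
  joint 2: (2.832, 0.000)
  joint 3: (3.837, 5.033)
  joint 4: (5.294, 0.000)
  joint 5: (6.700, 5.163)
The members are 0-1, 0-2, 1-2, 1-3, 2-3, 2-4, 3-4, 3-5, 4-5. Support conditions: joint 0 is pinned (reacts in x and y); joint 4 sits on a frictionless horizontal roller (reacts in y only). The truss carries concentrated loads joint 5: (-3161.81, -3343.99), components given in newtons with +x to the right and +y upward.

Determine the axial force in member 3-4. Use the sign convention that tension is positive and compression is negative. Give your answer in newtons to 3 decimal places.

N=6 nodes, M=9 members, R=3 reactions → 2N=12, M+R=12
member 0 (0-1): L=4.8499, (cx,cy)=(0.2883,0.9576)
member 1 (0-2): L=2.8320, (cx,cy)=(1.0000,0.0000)
member 2 (1-2): L=4.8604, (cx,cy)=(0.2950,-0.9555)
member 3 (1-3): L=2.4698, (cx,cy)=(0.9875,0.1575)
member 4 (2-3): L=5.1324, (cx,cy)=(0.1958,0.9806)
member 5 (2-4): L=2.4620, (cx,cy)=(1.0000,0.0000)
member 6 (3-4): L=5.2397, (cx,cy)=(0.2781,-0.9606)
member 7 (3-5): L=2.8659, (cx,cy)=(0.9990,0.0454)
member 8 (4-5): L=5.3510, (cx,cy)=(0.2628,0.9649)
solve A·x = −loads:
  F[0-1] = -2292.7826 N (compression)
  F[0-2] = -2500.9022 N (compression)
  F[1-2] = +2084.7546 N (tension)
  F[1-3] = -1292.1208 N (compression)
  F[2-3] = -2031.2759 N (compression)
  F[2-4] = -1488.0593 N (compression)
  F[3-4] = +2177.8577 N (tension)
  F[3-5] = -2281.7004 N (compression)
  F[4-5] = -3358.4994 N (compression)
  Rx@0 = +3161.8100 N
  Ry@0 = +2195.4619 N
  Ry@4 = +1148.5281 N

2177.858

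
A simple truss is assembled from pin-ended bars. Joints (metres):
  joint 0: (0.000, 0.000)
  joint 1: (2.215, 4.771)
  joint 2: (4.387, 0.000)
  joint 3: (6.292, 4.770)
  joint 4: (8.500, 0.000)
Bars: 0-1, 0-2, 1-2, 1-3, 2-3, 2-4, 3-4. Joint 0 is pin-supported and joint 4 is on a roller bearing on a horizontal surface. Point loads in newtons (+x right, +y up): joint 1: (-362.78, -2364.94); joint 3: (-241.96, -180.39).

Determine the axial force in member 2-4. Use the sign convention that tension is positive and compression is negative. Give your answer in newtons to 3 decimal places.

N=5 nodes, M=7 members, R=3 reactions → 2N=10, M+R=10
member 0 (0-1): L=5.2601, (cx,cy)=(0.4211,0.9070)
member 1 (0-2): L=4.3870, (cx,cy)=(1.0000,0.0000)
member 2 (1-2): L=5.2421, (cx,cy)=(0.4143,-0.9101)
member 3 (1-3): L=4.0770, (cx,cy)=(1.0000,-0.0002)
member 4 (2-3): L=5.1363, (cx,cy)=(0.3709,0.9287)
member 5 (2-4): L=4.1130, (cx,cy)=(1.0000,0.0000)
member 6 (3-4): L=5.2562, (cx,cy)=(0.4201,-0.9075)
solve A·x = −loads:
  F[0-1] = -2353.7955 N (compression)
  F[0-2] = +386.4305 N (tension)
  F[1-2] = -252.5803 N (compression)
  F[1-3] = -523.7377 N (compression)
  F[2-3] = +247.5342 N (tension)
  F[2-4] = +189.9704 N (tension)
  F[3-4] = -452.2337 N (compression)
  Rx@0 = +604.7400 N
  Ry@0 = +2134.9320 N
  Ry@4 = +410.3980 N

189.970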